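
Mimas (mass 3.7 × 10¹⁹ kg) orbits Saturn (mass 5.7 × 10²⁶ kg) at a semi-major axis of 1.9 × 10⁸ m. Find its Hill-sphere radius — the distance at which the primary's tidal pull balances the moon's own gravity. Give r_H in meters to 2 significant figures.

5.3 × 10⁵ m

r_H ≈ a (m/3M)^(1/3)
    = (1.9 × 10⁸) × (3.7 × 10¹⁹ / (3 × 5.7 × 10²⁶))^(1/3)
    = 5.3 × 10⁵ m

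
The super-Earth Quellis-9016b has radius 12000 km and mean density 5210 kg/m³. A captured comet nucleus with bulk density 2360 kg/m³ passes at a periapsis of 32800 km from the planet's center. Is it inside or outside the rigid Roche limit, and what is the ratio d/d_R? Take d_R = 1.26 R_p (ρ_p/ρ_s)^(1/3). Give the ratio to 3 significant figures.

outside; d/d_R ≈ 1.67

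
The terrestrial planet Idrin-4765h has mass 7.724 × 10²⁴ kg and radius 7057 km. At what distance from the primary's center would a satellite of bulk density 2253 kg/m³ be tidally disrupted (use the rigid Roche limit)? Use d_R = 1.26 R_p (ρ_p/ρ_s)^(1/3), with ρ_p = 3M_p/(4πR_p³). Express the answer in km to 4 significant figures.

11790 km

ρ_p = 3M_p/(4πR_p³) = 3 × (7.724 × 10²⁴) / (4π × (7.057 × 10⁶ m)³) = 5247 kg/m³
d_R = 1.26 × 7057 km × (5247/2253)^(1/3)
    = 11790 km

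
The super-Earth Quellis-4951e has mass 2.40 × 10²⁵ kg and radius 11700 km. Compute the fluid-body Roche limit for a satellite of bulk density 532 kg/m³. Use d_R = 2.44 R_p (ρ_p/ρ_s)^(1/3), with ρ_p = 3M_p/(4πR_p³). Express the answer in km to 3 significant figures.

53900 km

ρ_p = 3M_p/(4πR_p³) = 3 × (2.40 × 10²⁵) / (4π × (1.17 × 10⁷ m)³) = 3580 kg/m³
d_R = 2.44 × 11700 km × (3580/532)^(1/3)
    = 53900 km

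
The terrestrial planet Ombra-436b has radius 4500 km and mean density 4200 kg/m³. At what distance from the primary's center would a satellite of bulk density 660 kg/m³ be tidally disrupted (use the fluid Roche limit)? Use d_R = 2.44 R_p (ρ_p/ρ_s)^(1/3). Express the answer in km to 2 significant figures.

20000 km

d_R = 2.44 × 4500 km × (4200/660)^(1/3)
    = 20000 km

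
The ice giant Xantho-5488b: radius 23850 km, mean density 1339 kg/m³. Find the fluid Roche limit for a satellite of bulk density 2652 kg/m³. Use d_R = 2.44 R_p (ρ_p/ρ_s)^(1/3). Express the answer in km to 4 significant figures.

46340 km

d_R = 2.44 × 23850 km × (1339/2652)^(1/3)
    = 46340 km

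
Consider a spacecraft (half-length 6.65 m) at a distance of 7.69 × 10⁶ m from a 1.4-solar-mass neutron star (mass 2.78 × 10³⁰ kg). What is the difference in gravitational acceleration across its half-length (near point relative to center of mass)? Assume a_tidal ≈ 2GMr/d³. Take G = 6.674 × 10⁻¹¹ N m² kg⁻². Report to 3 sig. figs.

Δa = 2GMr/d³
   = 2 × (6.674 × 10⁻¹¹) × (2.78 × 10³⁰) × (6.65) / (7.69 × 10⁶)³
   = 5.43 m/s²

5.43 m/s²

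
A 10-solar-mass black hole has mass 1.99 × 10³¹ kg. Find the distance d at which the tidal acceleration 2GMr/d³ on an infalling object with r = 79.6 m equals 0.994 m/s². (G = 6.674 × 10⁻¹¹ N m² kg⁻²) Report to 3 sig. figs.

5.97 × 10⁷ m

2GMr/d³ = a_tidal  ⇒  d = (2GMr / a_tidal)^(1/3)
d = (2 × 6.674×10⁻¹¹ × (1.99 × 10³¹) × (79.6) / (0.994))^(1/3)
  = 5.97 × 10⁷ m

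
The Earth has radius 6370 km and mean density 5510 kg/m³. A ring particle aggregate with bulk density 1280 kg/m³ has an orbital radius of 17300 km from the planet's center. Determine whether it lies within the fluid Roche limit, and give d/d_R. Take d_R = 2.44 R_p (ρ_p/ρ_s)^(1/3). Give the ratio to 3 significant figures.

inside; d/d_R ≈ 0.684

d_R = 2.44 × (6370 km) × (5510/1280)^(1/3) = 25280 km
d/d_R = (17300) / (25280) = 0.684
Since d/d_R < 1, the body is inside the Roche limit.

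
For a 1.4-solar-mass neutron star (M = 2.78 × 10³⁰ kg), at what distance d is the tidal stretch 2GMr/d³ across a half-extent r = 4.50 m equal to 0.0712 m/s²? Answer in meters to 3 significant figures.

2GMr/d³ = a_tidal  ⇒  d = (2GMr / a_tidal)^(1/3)
d = (2 × 6.674×10⁻¹¹ × (2.78 × 10³⁰) × (4.50) / (0.0712))^(1/3)
  = 2.86 × 10⁷ m

2.86 × 10⁷ m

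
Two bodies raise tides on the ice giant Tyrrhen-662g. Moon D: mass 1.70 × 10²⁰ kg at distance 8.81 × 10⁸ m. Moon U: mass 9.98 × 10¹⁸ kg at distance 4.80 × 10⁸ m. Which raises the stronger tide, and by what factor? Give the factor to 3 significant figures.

Moon D, by a factor of ≈ 2.75

The tide-raising term goes as M/d³ (the gradient of a 1/d² field).
Moon D: (1.70 × 10²⁰) / (8.81 × 10⁸)³ = 2.486 × 10⁻⁷
Moon U: (9.98 × 10¹⁸) / (4.80 × 10⁸)³ = 9.024 × 10⁻⁸
Ratio (larger/smaller) = 2.75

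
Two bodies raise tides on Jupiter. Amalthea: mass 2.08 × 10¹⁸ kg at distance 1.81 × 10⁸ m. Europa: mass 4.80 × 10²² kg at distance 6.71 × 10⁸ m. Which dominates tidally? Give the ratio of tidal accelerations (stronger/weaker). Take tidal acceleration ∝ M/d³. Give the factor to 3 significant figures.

Europa, by a factor of ≈ 453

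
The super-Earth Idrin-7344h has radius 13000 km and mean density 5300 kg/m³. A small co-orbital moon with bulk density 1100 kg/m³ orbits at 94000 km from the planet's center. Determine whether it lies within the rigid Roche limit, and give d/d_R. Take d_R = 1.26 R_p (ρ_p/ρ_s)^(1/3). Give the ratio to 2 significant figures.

outside; d/d_R ≈ 3.4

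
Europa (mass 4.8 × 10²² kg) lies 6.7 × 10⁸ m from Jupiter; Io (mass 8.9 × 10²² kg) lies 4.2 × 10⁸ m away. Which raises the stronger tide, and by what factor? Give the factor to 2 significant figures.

Io, by a factor of ≈ 7.5

Compare M/d³ for the two perturbers:
Europa: (4.8 × 10²²) / (6.7 × 10⁸)³ = 1.596 × 10⁻⁴
Io: (8.9 × 10²²) / (4.2 × 10⁸)³ = 1.201 × 10⁻³
Ratio (larger/smaller) = 7.5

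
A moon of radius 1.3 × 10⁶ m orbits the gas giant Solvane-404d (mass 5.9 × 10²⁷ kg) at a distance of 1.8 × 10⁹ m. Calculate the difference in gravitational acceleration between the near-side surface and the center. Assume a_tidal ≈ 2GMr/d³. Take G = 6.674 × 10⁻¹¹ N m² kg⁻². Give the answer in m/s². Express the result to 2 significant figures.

1.8 × 10⁻⁴ m/s²

Since r ≪ d, expand the inverse-square field across one radius to get the leading 2GMr/d³ term.
Δa = 2GMr/d³
   = 2 × (6.674 × 10⁻¹¹) × (5.9 × 10²⁷) × (1.3 × 10⁶) / (1.8 × 10⁹)³
   = 1.8 × 10⁻⁴ m/s²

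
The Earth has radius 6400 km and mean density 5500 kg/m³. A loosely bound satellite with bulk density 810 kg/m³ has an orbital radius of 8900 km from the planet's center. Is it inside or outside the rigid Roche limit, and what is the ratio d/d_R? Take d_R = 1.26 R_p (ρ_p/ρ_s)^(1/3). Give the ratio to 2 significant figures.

inside; d/d_R ≈ 0.58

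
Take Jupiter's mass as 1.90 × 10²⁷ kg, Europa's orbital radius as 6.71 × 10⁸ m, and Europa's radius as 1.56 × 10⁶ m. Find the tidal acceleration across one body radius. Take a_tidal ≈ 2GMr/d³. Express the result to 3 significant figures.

1.31 × 10⁻³ m/s²

Δg = 2GMr/d³
   = 2 × (6.674 × 10⁻¹¹) × (1.90 × 10²⁷) × (1.56 × 10⁶) / (6.71 × 10⁸)³
   = 1.31 × 10⁻³ m/s²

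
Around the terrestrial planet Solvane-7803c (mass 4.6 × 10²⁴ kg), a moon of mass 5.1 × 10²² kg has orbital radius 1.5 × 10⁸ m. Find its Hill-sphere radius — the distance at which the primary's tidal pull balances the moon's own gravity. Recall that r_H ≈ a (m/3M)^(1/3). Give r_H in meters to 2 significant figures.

r_H ≈ a (m/3M)^(1/3)
    = (1.5 × 10⁸) × (5.1 × 10²² / (3 × 4.6 × 10²⁴))^(1/3)
    = 2.3 × 10⁷ m

2.3 × 10⁷ m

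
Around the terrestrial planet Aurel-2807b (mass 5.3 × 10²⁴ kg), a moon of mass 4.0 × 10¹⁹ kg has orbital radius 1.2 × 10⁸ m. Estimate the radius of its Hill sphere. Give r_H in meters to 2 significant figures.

1.6 × 10⁶ m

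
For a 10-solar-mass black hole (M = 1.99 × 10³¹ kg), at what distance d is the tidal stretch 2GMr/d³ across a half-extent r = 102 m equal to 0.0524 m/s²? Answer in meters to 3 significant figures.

1.73 × 10⁸ m

2GMr/d³ = a_tidal  ⇒  d = (2GMr / a_tidal)^(1/3)
d = (2 × 6.674×10⁻¹¹ × (1.99 × 10³¹) × (102) / (0.0524))^(1/3)
  = 1.73 × 10⁸ m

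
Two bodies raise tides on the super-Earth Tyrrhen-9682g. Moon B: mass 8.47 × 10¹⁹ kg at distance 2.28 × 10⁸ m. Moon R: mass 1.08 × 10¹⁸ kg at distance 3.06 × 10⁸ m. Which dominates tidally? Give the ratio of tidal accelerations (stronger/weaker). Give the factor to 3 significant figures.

Moon B, by a factor of ≈ 190

Compare M/d³ for the two perturbers:
Moon B: (8.47 × 10¹⁹) / (2.28 × 10⁸)³ = 7.146 × 10⁻⁶
Moon R: (1.08 × 10¹⁸) / (3.06 × 10⁸)³ = 3.769 × 10⁻⁸
Ratio (larger/smaller) = 190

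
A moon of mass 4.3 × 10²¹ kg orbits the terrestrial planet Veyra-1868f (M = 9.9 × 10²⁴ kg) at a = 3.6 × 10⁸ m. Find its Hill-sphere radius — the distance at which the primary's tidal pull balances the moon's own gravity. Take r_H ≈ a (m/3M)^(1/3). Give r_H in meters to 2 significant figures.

1.9 × 10⁷ m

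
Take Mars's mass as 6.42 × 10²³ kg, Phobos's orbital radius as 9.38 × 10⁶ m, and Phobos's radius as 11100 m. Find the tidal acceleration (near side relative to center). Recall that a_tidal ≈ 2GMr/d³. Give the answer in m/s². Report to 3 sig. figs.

Since r ≪ d, expand the inverse-square field across one radius to get the leading 2GMr/d³ term.
a_tidal = 2GMr/d³
        = 2 × (6.674 × 10⁻¹¹) × (6.42 × 10²³) × (11100) / (9.38 × 10⁶)³
        = 1.15 × 10⁻³ m/s²

1.15 × 10⁻³ m/s²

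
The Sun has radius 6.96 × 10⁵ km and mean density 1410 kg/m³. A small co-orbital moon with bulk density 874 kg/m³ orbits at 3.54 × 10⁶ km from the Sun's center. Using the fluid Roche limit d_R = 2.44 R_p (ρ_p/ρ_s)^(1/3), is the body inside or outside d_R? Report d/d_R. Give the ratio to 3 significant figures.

outside; d/d_R ≈ 1.78

d_R = 2.44 × (6.96 × 10⁵ km) × (1410/874)^(1/3) = 1.992 × 10⁶ km
d/d_R = (3.54 × 10⁶) / (1.992 × 10⁶) = 1.78
Since d/d_R > 1, the body is outside the Roche limit.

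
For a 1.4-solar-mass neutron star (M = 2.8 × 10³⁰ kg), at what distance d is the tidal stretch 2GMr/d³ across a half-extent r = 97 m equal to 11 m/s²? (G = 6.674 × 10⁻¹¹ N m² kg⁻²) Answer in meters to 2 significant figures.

2GMr/d³ = a_tidal  ⇒  d = (2GMr / a_tidal)^(1/3)
d = (2 × 6.674×10⁻¹¹ × (2.8 × 10³⁰) × (97) / (11))^(1/3)
  = 1.5 × 10⁷ m

1.5 × 10⁷ m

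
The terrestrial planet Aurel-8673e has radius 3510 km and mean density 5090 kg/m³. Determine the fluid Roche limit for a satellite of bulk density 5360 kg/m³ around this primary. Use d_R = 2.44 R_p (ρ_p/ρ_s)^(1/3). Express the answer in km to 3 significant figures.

d_R = 2.44 × 3510 km × (5090/5360)^(1/3)
    = 8420 km

8420 km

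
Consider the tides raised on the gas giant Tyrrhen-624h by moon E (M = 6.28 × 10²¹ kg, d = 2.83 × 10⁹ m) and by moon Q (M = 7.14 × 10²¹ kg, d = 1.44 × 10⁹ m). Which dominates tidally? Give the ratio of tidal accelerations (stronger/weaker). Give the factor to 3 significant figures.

The tide-raising term goes as M/d³ (the gradient of a 1/d² field).
Moon E: (6.28 × 10²¹) / (2.83 × 10⁹)³ = 2.771 × 10⁻⁷
Moon Q: (7.14 × 10²¹) / (1.44 × 10⁹)³ = 2.391 × 10⁻⁶
Ratio (larger/smaller) = 8.63

Moon Q, by a factor of ≈ 8.63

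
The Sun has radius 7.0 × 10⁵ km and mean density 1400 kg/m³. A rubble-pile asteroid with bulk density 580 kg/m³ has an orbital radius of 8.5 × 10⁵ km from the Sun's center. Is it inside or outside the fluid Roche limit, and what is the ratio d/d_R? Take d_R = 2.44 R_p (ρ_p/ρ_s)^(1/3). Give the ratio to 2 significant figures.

inside; d/d_R ≈ 0.37

d_R = 2.44 × (7.0 × 10⁵ km) × (1400/580)^(1/3) = 2.291 × 10⁶ km
d/d_R = (8.5 × 10⁵) / (2.291 × 10⁶) = 0.37
Since d/d_R < 1, the body is inside the Roche limit.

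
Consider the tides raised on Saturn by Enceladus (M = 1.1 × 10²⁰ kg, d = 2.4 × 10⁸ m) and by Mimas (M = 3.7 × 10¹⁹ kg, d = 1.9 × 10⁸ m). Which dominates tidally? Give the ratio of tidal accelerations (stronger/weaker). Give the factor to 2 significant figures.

Enceladus, by a factor of ≈ 1.5

Compare M/d³ for the two perturbers:
Enceladus: (1.1 × 10²⁰) / (2.4 × 10⁸)³ = 7.957 × 10⁻⁶
Mimas: (3.7 × 10¹⁹) / (1.9 × 10⁸)³ = 5.394 × 10⁻⁶
Ratio (larger/smaller) = 1.5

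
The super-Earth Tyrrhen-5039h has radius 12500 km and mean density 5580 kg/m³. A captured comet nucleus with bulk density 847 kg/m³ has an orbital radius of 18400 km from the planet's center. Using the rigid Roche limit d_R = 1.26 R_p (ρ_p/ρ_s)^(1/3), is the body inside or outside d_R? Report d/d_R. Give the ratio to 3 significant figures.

inside; d/d_R ≈ 0.623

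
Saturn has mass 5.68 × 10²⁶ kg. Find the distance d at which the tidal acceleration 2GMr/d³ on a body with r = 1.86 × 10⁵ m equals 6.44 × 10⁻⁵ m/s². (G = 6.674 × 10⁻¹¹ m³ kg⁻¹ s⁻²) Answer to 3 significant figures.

2GMr/d³ = a_tidal  ⇒  d = (2GMr / a_tidal)^(1/3)
d = (2 × 6.674×10⁻¹¹ × (5.68 × 10²⁶) × (1.86 × 10⁵) / (6.44 × 10⁻⁵))^(1/3)
  = 6.03 × 10⁸ m

6.03 × 10⁸ m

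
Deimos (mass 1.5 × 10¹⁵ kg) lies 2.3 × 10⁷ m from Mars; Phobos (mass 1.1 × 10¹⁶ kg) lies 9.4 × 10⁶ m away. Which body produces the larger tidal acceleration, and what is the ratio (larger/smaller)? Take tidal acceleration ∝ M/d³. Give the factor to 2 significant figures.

Phobos, by a factor of ≈ 110

The tide-raising term goes as M/d³ (the gradient of a 1/d² field).
Deimos: (1.5 × 10¹⁵) / (2.3 × 10⁷)³ = 1.233 × 10⁻⁷
Phobos: (1.1 × 10¹⁶) / (9.4 × 10⁶)³ = 1.324 × 10⁻⁵
Ratio (larger/smaller) = 110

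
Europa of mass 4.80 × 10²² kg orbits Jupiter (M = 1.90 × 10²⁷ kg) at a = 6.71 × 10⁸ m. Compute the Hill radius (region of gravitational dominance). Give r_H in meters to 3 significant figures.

1.37 × 10⁷ m

r_H ≈ a (m/3M)^(1/3)
    = (6.71 × 10⁸) × (4.80 × 10²² / (3 × 1.90 × 10²⁷))^(1/3)
    = 1.37 × 10⁷ m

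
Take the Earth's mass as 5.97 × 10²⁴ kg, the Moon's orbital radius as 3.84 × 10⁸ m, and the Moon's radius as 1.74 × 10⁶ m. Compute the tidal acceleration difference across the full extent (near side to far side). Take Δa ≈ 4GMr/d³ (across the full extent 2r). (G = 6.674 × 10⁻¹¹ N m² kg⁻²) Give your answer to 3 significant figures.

a_tidal = 4GMr/d³
        = 4 × (6.674 × 10⁻¹¹) × (5.97 × 10²⁴) × (1.74 × 10⁶) / (3.84 × 10⁸)³
        = 4.90 × 10⁻⁵ m/s²

4.90 × 10⁻⁵ m/s²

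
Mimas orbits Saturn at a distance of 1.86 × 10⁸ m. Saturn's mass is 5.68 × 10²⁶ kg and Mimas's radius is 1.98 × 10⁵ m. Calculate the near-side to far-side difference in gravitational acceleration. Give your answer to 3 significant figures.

Δg = 4GMr/d³
   = 4 × (6.674 × 10⁻¹¹) × (5.68 × 10²⁶) × (1.98 × 10⁵) / (1.86 × 10⁸)³
   = 4.67 × 10⁻³ m/s²

4.67 × 10⁻³ m/s²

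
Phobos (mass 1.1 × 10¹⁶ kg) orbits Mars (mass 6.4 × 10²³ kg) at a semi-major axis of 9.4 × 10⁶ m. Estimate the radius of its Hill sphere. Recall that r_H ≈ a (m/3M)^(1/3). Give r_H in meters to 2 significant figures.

1.7 × 10⁴ m

r_H ≈ a (m/3M)^(1/3)
    = (9.4 × 10⁶) × (1.1 × 10¹⁶ / (3 × 6.4 × 10²³))^(1/3)
    = 1.7 × 10⁴ m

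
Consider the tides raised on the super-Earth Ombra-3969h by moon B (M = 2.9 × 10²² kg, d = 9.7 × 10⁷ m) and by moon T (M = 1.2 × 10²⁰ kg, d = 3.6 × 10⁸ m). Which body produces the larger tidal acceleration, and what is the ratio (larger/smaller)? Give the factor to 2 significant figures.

Moon B, by a factor of ≈ 12000

The tide-raising term goes as M/d³ (the gradient of a 1/d² field).
Moon B: (2.9 × 10²²) / (9.7 × 10⁷)³ = 3.177 × 10⁻²
Moon T: (1.2 × 10²⁰) / (3.6 × 10⁸)³ = 2.572 × 10⁻⁶
Ratio (larger/smaller) = 12000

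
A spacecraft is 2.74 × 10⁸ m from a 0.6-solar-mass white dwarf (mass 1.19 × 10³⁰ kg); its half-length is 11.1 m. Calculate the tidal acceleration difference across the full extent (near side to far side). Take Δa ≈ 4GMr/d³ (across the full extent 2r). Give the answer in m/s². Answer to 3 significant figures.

Near-to-far spans 2r, so the tidal difference is twice the near-to-center value: 4GMr/d³.
a_tidal = 4GMr/d³
        = 4 × (6.674 × 10⁻¹¹) × (1.19 × 10³⁰) × (11.1) / (2.74 × 10⁸)³
        = 1.71 × 10⁻⁴ m/s²

1.71 × 10⁻⁴ m/s²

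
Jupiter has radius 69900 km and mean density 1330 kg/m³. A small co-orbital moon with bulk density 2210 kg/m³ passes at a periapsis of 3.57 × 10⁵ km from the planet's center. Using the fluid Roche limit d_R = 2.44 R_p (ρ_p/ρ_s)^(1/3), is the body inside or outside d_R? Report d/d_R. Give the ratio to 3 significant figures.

outside; d/d_R ≈ 2.48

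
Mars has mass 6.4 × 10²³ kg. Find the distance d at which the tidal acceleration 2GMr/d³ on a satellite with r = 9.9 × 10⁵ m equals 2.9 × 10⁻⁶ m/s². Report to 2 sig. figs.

2GMr/d³ = a_tidal  ⇒  d = (2GMr / a_tidal)^(1/3)
d = (2 × 6.674×10⁻¹¹ × (6.4 × 10²³) × (9.9 × 10⁵) / (2.9 × 10⁻⁶))^(1/3)
  = 3.1 × 10⁸ m

3.1 × 10⁸ m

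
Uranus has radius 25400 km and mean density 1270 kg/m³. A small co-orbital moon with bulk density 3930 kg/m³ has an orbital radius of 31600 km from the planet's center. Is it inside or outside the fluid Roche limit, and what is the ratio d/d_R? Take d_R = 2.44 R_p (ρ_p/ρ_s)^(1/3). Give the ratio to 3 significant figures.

inside; d/d_R ≈ 0.743

d_R = 2.44 × (25400 km) × (1270/3930)^(1/3) = 42530 km
d/d_R = (31600) / (42530) = 0.743
Since d/d_R < 1, the body is inside the Roche limit.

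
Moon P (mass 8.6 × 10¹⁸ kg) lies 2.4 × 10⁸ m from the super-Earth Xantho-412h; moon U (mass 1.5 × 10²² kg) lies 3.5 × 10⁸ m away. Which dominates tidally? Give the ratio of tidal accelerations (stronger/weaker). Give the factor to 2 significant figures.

The tide-raising term goes as M/d³ (the gradient of a 1/d² field).
Moon P: (8.6 × 10¹⁸) / (2.4 × 10⁸)³ = 6.221 × 10⁻⁷
Moon U: (1.5 × 10²²) / (3.5 × 10⁸)³ = 3.499 × 10⁻⁴
Ratio (larger/smaller) = 560

Moon U, by a factor of ≈ 560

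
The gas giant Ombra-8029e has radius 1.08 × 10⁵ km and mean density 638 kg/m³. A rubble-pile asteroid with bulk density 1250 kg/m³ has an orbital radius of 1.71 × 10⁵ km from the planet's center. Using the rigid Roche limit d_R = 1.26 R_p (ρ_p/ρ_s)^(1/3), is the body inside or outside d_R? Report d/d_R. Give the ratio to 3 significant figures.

outside; d/d_R ≈ 1.57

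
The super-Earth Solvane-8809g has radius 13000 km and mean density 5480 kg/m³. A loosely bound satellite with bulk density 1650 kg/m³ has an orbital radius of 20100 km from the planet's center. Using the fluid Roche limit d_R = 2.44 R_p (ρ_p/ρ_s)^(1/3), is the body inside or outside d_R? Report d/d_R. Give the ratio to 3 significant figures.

inside; d/d_R ≈ 0.425

d_R = 2.44 × (13000 km) × (5480/1650)^(1/3) = 47330 km
d/d_R = (20100) / (47330) = 0.425
Since d/d_R < 1, the body is inside the Roche limit.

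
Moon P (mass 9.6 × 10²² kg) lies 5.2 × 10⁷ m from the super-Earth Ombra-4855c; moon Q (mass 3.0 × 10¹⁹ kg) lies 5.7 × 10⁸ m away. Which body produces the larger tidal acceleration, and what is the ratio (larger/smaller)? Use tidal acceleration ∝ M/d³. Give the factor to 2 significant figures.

The tide-raising term goes as M/d³ (the gradient of a 1/d² field).
Moon P: (9.6 × 10²²) / (5.2 × 10⁷)³ = 6.827 × 10⁻¹
Moon Q: (3.0 × 10¹⁹) / (5.7 × 10⁸)³ = 1.620 × 10⁻⁷
Ratio (larger/smaller) = 4.2 × 10⁶

Moon P, by a factor of ≈ 4.2 × 10⁶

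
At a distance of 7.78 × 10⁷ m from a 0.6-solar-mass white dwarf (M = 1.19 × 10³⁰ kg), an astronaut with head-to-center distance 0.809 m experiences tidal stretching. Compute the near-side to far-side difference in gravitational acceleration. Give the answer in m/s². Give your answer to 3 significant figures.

5.46 × 10⁻⁴ m/s²

The field gradient is 2GM/d³; across the full diameter 2r the difference is 4GMr/d³.
Δa = 4GMr/d³
   = 4 × (6.674 × 10⁻¹¹) × (1.19 × 10³⁰) × (0.809) / (7.78 × 10⁷)³
   = 5.46 × 10⁻⁴ m/s²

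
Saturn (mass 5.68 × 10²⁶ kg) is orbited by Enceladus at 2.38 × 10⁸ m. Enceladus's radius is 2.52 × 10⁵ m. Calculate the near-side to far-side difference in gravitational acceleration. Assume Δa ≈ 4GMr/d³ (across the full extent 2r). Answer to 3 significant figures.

Δg = 4GMr/d³
   = 4 × (6.674 × 10⁻¹¹) × (5.68 × 10²⁶) × (2.52 × 10⁵) / (2.38 × 10⁸)³
   = 2.83 × 10⁻³ m/s²

2.83 × 10⁻³ m/s²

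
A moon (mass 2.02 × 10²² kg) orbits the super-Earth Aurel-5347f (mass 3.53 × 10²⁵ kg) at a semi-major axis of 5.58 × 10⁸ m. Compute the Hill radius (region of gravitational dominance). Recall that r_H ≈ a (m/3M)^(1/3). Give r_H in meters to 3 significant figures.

3.21 × 10⁷ m

r_H ≈ a (m/3M)^(1/3)
    = (5.58 × 10⁸) × (2.02 × 10²² / (3 × 3.53 × 10²⁵))^(1/3)
    = 3.21 × 10⁷ m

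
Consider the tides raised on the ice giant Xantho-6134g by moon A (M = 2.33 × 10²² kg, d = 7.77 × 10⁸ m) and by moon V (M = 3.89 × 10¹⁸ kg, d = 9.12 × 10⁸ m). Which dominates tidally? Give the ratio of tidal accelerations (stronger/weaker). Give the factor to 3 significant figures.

Moon A, by a factor of ≈ 9690

Compare M/d³ for the two perturbers:
Moon A: (2.33 × 10²²) / (7.77 × 10⁸)³ = 4.967 × 10⁻⁵
Moon V: (3.89 × 10¹⁸) / (9.12 × 10⁸)³ = 5.128 × 10⁻⁹
Ratio (larger/smaller) = 9690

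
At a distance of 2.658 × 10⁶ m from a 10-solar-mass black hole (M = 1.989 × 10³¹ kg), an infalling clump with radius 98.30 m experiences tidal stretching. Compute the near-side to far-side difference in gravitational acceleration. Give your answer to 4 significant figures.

Δg = 4GMr/d³
   = 4 × (6.674 × 10⁻¹¹) × (1.989 × 10³¹) × (98.30) / (2.658 × 10⁶)³
   = 2.780 × 10⁴ m/s²

2.780 × 10⁴ m/s²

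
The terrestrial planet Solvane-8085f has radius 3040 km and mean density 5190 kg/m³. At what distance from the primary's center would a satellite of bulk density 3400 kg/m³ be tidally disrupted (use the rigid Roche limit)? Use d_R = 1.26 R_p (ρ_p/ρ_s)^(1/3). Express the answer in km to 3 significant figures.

4410 km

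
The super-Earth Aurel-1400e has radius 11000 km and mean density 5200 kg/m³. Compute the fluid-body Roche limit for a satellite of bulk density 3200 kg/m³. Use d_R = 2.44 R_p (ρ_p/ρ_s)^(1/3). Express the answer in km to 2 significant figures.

32000 km

d_R = 2.44 × 11000 km × (5200/3200)^(1/3)
    = 32000 km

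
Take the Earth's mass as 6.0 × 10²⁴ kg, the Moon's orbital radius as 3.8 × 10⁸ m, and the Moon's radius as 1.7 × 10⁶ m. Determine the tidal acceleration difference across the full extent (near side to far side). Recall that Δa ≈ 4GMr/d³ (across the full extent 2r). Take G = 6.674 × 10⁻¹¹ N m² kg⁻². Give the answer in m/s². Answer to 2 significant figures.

5.0 × 10⁻⁵ m/s²

The field gradient is 2GM/d³; across the full diameter 2r the difference is 4GMr/d³.
Δa = 4GMr/d³
   = 4 × (6.674 × 10⁻¹¹) × (6.0 × 10²⁴) × (1.7 × 10⁶) / (3.8 × 10⁸)³
   = 5.0 × 10⁻⁵ m/s²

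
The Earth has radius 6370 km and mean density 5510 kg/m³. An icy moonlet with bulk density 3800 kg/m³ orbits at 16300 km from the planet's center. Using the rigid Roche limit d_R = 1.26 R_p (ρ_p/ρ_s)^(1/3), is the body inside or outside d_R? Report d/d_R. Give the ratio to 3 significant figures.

d_R = 1.26 × (6370 km) × (5510/3800)^(1/3) = 9084 km
d/d_R = (16300) / (9084) = 1.79
Since d/d_R > 1, the body is outside the Roche limit.

outside; d/d_R ≈ 1.79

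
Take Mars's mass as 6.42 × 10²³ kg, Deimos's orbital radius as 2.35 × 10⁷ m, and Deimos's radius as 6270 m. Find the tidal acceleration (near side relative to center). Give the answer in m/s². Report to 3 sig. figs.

Δg = 2GMr/d³
   = 2 × (6.674 × 10⁻¹¹) × (6.42 × 10²³) × (6270) / (2.35 × 10⁷)³
   = 4.14 × 10⁻⁵ m/s²

4.14 × 10⁻⁵ m/s²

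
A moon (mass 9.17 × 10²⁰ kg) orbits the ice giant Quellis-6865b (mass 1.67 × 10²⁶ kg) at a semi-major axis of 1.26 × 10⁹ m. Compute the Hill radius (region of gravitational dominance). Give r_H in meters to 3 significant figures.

1.54 × 10⁷ m

r_H ≈ a (m/3M)^(1/3)
    = (1.26 × 10⁹) × (9.17 × 10²⁰ / (3 × 1.67 × 10²⁶))^(1/3)
    = 1.54 × 10⁷ m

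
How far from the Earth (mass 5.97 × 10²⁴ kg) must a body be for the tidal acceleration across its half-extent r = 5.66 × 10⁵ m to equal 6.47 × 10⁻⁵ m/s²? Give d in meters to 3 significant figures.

1.91 × 10⁸ m

2GMr/d³ = a_tidal  ⇒  d = (2GMr / a_tidal)^(1/3)
d = (2 × 6.674×10⁻¹¹ × (5.97 × 10²⁴) × (5.66 × 10⁵) / (6.47 × 10⁻⁵))^(1/3)
  = 1.91 × 10⁸ m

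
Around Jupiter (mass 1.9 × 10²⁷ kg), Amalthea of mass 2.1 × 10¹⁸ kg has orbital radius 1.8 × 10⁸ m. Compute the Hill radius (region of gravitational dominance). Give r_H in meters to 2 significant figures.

r_H ≈ a (m/3M)^(1/3)
    = (1.8 × 10⁸) × (2.1 × 10¹⁸ / (3 × 1.9 × 10²⁷))^(1/3)
    = 1.3 × 10⁵ m

1.3 × 10⁵ m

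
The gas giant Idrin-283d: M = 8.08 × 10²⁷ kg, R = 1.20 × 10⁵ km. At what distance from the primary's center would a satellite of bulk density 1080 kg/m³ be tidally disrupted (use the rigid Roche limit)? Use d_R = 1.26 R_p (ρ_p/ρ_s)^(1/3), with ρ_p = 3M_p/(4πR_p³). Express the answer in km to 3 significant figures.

ρ_p = 3M_p/(4πR_p³) = 3 × (8.08 × 10²⁷) / (4π × (1.20 × 10⁸ m)³) = 1120 kg/m³
d_R = 1.26 × 1.20 × 10⁵ km × (1120/1080)^(1/3)
    = 1.53 × 10⁵ km

1.53 × 10⁵ km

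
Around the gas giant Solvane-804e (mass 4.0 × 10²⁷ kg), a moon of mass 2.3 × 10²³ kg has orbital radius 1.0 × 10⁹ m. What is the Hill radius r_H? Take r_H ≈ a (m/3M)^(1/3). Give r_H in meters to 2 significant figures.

2.7 × 10⁷ m

r_H ≈ a (m/3M)^(1/3)
    = (1.0 × 10⁹) × (2.3 × 10²³ / (3 × 4.0 × 10²⁷))^(1/3)
    = 2.7 × 10⁷ m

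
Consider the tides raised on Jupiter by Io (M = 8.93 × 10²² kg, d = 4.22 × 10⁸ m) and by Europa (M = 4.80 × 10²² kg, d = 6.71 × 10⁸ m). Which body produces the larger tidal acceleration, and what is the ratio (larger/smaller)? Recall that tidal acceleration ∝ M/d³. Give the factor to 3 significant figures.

Tidal stretch scales as M/d³; compute that for each body.
Io: (8.93 × 10²²) / (4.22 × 10⁸)³ = 1.188 × 10⁻³
Europa: (4.80 × 10²²) / (6.71 × 10⁸)³ = 1.589 × 10⁻⁴
Ratio (larger/smaller) = 7.48

Io, by a factor of ≈ 7.48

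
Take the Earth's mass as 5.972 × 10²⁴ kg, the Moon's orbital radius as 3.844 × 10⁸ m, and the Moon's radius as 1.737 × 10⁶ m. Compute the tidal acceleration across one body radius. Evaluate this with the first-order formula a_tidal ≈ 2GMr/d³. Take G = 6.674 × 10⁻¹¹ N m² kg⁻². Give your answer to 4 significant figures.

a_tidal = 2GMr/d³
        = 2 × (6.674 × 10⁻¹¹) × (5.972 × 10²⁴) × (1.737 × 10⁶) / (3.844 × 10⁸)³
        = 2.438 × 10⁻⁵ m/s²

2.438 × 10⁻⁵ m/s²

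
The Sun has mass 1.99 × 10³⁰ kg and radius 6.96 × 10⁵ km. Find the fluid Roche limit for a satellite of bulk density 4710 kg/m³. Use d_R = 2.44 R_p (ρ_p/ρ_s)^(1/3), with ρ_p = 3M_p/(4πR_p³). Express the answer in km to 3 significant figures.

ρ_p = 3M_p/(4πR_p³) = 3 × (1.99 × 10³⁰) / (4π × (6.96 × 10⁸ m)³) = 1410 kg/m³
d_R = 2.44 × 6.96 × 10⁵ km × (1410/4710)^(1/3)
    = 1.14 × 10⁶ km

1.14 × 10⁶ km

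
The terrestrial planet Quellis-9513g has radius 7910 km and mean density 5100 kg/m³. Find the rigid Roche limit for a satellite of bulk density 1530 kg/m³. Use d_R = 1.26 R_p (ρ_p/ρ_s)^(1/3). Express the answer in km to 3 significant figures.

14900 km

d_R = 1.26 × 7910 km × (5100/1530)^(1/3)
    = 14900 km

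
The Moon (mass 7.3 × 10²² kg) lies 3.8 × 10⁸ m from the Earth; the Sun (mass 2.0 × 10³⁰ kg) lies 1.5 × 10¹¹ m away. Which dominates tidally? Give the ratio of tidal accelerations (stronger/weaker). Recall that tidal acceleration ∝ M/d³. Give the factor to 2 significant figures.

Tidal acceleration ∝ M/d³, so compare M/d³ for each.
The Moon: (7.3 × 10²²) / (3.8 × 10⁸)³ = 1.330 × 10⁻³
The Sun: (2.0 × 10³⁰) / (1.5 × 10¹¹)³ = 5.926 × 10⁻⁴
Ratio (larger/smaller) = 2.2

The Moon, by a factor of ≈ 2.2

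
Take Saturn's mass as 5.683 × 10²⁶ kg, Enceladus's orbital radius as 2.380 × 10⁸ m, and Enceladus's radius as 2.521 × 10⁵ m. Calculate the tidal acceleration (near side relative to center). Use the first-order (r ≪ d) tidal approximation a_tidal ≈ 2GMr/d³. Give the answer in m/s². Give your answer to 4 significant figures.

a_tidal = 2GMr/d³
        = 2 × (6.674 × 10⁻¹¹) × (5.683 × 10²⁶) × (2.521 × 10⁵) / (2.380 × 10⁸)³
        = 1.419 × 10⁻³ m/s²

1.419 × 10⁻³ m/s²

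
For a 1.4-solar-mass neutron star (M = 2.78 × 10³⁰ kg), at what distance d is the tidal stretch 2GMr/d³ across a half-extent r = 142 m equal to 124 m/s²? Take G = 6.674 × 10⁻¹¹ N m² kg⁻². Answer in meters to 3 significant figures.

2GMr/d³ = a_tidal  ⇒  d = (2GMr / a_tidal)^(1/3)
d = (2 × 6.674×10⁻¹¹ × (2.78 × 10³⁰) × (142) / (124))^(1/3)
  = 7.52 × 10⁶ m

7.52 × 10⁶ m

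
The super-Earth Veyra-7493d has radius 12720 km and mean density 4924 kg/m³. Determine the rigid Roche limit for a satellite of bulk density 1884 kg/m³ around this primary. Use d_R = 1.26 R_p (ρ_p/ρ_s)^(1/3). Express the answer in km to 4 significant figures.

d_R = 1.26 × 12720 km × (4924/1884)^(1/3)
    = 22080 km

22080 km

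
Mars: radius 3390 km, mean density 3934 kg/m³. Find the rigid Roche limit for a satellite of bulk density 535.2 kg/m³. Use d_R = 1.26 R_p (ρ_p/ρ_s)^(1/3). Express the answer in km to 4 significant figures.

8305 km

d_R = 1.26 × 3390 km × (3934/535.2)^(1/3)
    = 8305 km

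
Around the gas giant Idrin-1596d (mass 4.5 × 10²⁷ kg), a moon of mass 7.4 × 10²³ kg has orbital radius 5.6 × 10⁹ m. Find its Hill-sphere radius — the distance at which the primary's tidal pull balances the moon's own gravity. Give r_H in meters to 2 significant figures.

r_H ≈ a (m/3M)^(1/3)
    = (5.6 × 10⁹) × (7.4 × 10²³ / (3 × 4.5 × 10²⁷))^(1/3)
    = 2.1 × 10⁸ m

2.1 × 10⁸ m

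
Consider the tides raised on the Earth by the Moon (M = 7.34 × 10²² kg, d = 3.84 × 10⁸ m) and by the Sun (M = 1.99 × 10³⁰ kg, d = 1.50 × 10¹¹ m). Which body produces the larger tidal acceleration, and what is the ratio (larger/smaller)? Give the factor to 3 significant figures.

The Moon, by a factor of ≈ 2.20

Tidal stretch scales as M/d³; compute that for each body.
The Moon: (7.34 × 10²²) / (3.84 × 10⁸)³ = 1.296 × 10⁻³
The Sun: (1.99 × 10³⁰) / (1.50 × 10¹¹)³ = 5.896 × 10⁻⁴
Ratio (larger/smaller) = 2.20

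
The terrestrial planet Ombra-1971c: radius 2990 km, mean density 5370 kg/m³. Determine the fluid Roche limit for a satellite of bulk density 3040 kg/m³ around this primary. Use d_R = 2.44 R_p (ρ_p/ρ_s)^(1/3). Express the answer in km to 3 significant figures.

d_R = 2.44 × 2990 km × (5370/3040)^(1/3)
    = 8820 km

8820 km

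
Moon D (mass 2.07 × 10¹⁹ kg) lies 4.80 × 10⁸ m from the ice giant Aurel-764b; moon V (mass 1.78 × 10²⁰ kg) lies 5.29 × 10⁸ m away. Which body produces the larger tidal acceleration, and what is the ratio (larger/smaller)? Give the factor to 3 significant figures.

Compare M/d³ for the two perturbers:
Moon D: (2.07 × 10¹⁹) / (4.80 × 10⁸)³ = 1.872 × 10⁻⁷
Moon V: (1.78 × 10²⁰) / (5.29 × 10⁸)³ = 1.202 × 10⁻⁶
Ratio (larger/smaller) = 6.42

Moon V, by a factor of ≈ 6.42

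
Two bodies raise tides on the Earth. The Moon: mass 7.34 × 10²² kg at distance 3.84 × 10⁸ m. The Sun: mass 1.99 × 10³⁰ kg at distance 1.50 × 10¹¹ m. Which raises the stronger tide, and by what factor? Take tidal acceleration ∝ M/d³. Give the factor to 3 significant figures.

The Moon, by a factor of ≈ 2.20

The tide-raising term goes as M/d³ (the gradient of a 1/d² field).
The Moon: (7.34 × 10²²) / (3.84 × 10⁸)³ = 1.296 × 10⁻³
The Sun: (1.99 × 10³⁰) / (1.50 × 10¹¹)³ = 5.896 × 10⁻⁴
Ratio (larger/smaller) = 2.20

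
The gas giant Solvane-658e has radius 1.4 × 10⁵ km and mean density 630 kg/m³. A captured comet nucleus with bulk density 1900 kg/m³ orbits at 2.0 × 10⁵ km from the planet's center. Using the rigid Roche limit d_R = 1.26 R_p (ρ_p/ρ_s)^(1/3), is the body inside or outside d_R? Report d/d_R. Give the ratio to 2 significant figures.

outside; d/d_R ≈ 1.6

d_R = 1.26 × (1.4 × 10⁵ km) × (630/1900)^(1/3) = 1.221 × 10⁵ km
d/d_R = (2.0 × 10⁵) / (1.221 × 10⁵) = 1.6
Since d/d_R > 1, the body is outside the Roche limit.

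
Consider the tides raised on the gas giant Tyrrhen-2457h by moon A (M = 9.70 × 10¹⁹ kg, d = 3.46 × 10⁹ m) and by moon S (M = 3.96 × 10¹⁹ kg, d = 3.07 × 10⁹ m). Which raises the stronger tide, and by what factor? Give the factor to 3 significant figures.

Tidal stretch scales as M/d³; compute that for each body.
Moon A: (9.70 × 10¹⁹) / (3.46 × 10⁹)³ = 2.342 × 10⁻⁹
Moon S: (3.96 × 10¹⁹) / (3.07 × 10⁹)³ = 1.369 × 10⁻⁹
Ratio (larger/smaller) = 1.71

Moon A, by a factor of ≈ 1.71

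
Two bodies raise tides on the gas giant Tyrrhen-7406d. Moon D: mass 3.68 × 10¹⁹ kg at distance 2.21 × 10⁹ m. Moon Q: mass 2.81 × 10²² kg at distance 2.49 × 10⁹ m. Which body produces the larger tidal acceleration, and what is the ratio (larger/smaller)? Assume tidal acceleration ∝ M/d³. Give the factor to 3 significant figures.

Moon Q, by a factor of ≈ 534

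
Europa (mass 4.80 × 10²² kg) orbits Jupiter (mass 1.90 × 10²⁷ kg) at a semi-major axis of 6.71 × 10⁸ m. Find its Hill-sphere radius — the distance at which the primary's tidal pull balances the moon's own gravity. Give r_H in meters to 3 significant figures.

r_H ≈ a (m/3M)^(1/3)
    = (6.71 × 10⁸) × (4.80 × 10²² / (3 × 1.90 × 10²⁷))^(1/3)
    = 1.37 × 10⁷ m

1.37 × 10⁷ m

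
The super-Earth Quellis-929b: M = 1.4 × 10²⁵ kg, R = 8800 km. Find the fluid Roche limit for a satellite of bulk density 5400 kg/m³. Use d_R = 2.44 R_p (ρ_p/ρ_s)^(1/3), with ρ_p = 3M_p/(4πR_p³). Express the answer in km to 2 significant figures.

21000 km

ρ_p = 3M_p/(4πR_p³) = 3 × (1.4 × 10²⁵) / (4π × (8.8 × 10⁶ m)³) = 4900 kg/m³
d_R = 2.44 × 8800 km × (4900/5400)^(1/3)
    = 21000 km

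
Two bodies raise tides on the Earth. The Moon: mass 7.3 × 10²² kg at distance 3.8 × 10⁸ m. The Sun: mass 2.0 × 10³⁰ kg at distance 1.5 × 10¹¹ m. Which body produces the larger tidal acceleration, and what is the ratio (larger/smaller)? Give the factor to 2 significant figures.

The Moon, by a factor of ≈ 2.2

Tidal acceleration ∝ M/d³, so compare M/d³ for each.
The Moon: (7.3 × 10²²) / (3.8 × 10⁸)³ = 1.330 × 10⁻³
The Sun: (2.0 × 10³⁰) / (1.5 × 10¹¹)³ = 5.926 × 10⁻⁴
Ratio (larger/smaller) = 2.2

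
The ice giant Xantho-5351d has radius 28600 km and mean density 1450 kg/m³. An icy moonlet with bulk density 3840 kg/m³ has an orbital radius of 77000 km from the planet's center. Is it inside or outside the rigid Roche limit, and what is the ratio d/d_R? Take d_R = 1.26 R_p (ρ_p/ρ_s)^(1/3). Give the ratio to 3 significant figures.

outside; d/d_R ≈ 2.96

d_R = 1.26 × (28600 km) × (1450/3840)^(1/3) = 26050 km
d/d_R = (77000) / (26050) = 2.96
Since d/d_R > 1, the body is outside the Roche limit.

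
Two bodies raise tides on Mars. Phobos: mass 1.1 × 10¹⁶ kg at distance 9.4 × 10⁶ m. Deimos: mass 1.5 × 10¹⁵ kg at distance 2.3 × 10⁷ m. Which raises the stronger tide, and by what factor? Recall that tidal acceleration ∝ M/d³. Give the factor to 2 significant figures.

Phobos, by a factor of ≈ 110

The tide-raising term goes as M/d³ (the gradient of a 1/d² field).
Phobos: (1.1 × 10¹⁶) / (9.4 × 10⁶)³ = 1.324 × 10⁻⁵
Deimos: (1.5 × 10¹⁵) / (2.3 × 10⁷)³ = 1.233 × 10⁻⁷
Ratio (larger/smaller) = 110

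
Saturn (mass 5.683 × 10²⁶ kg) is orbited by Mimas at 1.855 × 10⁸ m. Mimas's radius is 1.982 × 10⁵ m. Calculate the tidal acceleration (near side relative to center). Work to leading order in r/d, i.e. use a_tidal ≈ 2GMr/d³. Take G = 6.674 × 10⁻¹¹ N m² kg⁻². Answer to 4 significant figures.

Δa = 2GMr/d³
   = 2 × (6.674 × 10⁻¹¹) × (5.683 × 10²⁶) × (1.982 × 10⁵) / (1.855 × 10⁸)³
   = 2.355 × 10⁻³ m/s²

2.355 × 10⁻³ m/s²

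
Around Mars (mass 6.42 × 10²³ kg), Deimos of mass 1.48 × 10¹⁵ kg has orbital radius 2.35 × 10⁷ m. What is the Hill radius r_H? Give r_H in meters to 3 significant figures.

r_H ≈ a (m/3M)^(1/3)
    = (2.35 × 10⁷) × (1.48 × 10¹⁵ / (3 × 6.42 × 10²³))^(1/3)
    = 2.15 × 10⁴ m

2.15 × 10⁴ m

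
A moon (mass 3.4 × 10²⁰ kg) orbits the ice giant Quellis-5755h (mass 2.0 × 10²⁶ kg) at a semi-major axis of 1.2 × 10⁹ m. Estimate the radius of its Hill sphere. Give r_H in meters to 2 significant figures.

9.9 × 10⁶ m

r_H ≈ a (m/3M)^(1/3)
    = (1.2 × 10⁹) × (3.4 × 10²⁰ / (3 × 2.0 × 10²⁶))^(1/3)
    = 9.9 × 10⁶ m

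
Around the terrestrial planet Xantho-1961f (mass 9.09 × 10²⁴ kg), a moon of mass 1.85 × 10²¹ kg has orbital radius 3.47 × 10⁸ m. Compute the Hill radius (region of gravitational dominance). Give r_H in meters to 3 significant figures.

1.42 × 10⁷ m

r_H ≈ a (m/3M)^(1/3)
    = (3.47 × 10⁸) × (1.85 × 10²¹ / (3 × 9.09 × 10²⁴))^(1/3)
    = 1.42 × 10⁷ m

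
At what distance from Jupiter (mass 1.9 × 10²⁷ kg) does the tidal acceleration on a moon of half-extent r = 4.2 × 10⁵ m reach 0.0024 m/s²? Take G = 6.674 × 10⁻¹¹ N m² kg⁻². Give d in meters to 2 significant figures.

2GMr/d³ = a_tidal  ⇒  d = (2GMr / a_tidal)^(1/3)
d = (2 × 6.674×10⁻¹¹ × (1.9 × 10²⁷) × (4.2 × 10⁵) / (0.0024))^(1/3)
  = 3.5 × 10⁸ m

3.5 × 10⁸ m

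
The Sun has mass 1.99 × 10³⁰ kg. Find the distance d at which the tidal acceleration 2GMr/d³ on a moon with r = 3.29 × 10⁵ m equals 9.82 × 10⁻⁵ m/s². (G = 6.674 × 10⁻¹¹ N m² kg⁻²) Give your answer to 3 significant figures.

9.62 × 10⁹ m

2GMr/d³ = a_tidal  ⇒  d = (2GMr / a_tidal)^(1/3)
d = (2 × 6.674×10⁻¹¹ × (1.99 × 10³⁰) × (3.29 × 10⁵) / (9.82 × 10⁻⁵))^(1/3)
  = 9.62 × 10⁹ m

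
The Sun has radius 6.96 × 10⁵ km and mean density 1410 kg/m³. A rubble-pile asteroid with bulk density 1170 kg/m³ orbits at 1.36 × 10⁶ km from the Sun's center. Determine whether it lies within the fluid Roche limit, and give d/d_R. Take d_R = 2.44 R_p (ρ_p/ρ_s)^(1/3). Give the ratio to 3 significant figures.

d_R = 2.44 × (6.96 × 10⁵ km) × (1410/1170)^(1/3) = 1.807 × 10⁶ km
d/d_R = (1.36 × 10⁶) / (1.807 × 10⁶) = 0.753
Since d/d_R < 1, the body is inside the Roche limit.

inside; d/d_R ≈ 0.753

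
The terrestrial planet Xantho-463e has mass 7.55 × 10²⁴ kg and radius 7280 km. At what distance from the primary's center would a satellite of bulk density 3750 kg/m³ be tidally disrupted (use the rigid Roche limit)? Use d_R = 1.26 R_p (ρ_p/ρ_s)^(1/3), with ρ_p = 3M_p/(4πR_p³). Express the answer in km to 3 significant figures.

ρ_p = 3M_p/(4πR_p³) = 3 × (7.55 × 10²⁴) / (4π × (7.28 × 10⁶ m)³) = 4670 kg/m³
d_R = 1.26 × 7280 km × (4670/3750)^(1/3)
    = 9870 km

9870 km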